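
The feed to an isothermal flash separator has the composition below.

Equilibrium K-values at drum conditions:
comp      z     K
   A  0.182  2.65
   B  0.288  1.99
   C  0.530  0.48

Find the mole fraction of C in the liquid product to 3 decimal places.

x_C = 0.701

Material balance + equilibrium reduce to Σ zᵢ(Kᵢ−1)/(1+ψ(Kᵢ−1)) = 0.
Check two-phase: ΣzᵢKᵢ = 1.310 > 1 and Σzᵢ/Kᵢ = 1.318 > 1, so g(0) = 0.310 > 0 and g(1) = -0.318 < 0.
Iterate (Newton) starting at ψ = 0.65:
  ψ = 0.650: g = -0.0979, g' = -0.547 → ψ = 0.471
  ψ = 0.471: g = -0.0015, g' = -0.540 → ψ = 0.468
Converged at ψ = 0.468.
Compositions from xᵢ = zᵢ/(1+ψ(Kᵢ−1)), yᵢ = Kᵢxᵢ:
  A: x = 0.103, y = 0.272
  B: x = 0.197, y = 0.392
  C: x = 0.701, y = 0.336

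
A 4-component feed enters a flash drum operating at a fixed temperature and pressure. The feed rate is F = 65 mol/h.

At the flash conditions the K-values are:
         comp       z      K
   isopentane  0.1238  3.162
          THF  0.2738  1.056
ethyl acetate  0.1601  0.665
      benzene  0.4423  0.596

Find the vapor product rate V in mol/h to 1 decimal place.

V = 5.7 mol/h

Material balance + equilibrium reduce to Σ zᵢ(Kᵢ−1)/(1+ψ(Kᵢ−1)) = 0.
Check two-phase: ΣzᵢKᵢ = 1.0507 > 1 and Σzᵢ/Kᵢ = 1.2813 > 1, so g(0) = 0.0507 > 0 and g(1) = -0.2813 < 0.
Newton–Raphson from ψ = 0.65:
  ψ = 0.6500: g = -0.18481, g' = -0.2629 → ψ = 0.0000
  ψ = 0.0000: g = 0.05067, g' = -0.6697 → ψ = 0.0757
  ψ = 0.0757: g = 0.00595, g' = -0.5240 → ψ = 0.0870
  ψ = 0.0870: g = 0.00010, g' = -0.5074 → ψ = 0.0872
Converged at ψ = 0.0872.
Then V = ψ·F = 0.0872·65 = 5.7 mol/h and L = F − V = 59.3 mol/h.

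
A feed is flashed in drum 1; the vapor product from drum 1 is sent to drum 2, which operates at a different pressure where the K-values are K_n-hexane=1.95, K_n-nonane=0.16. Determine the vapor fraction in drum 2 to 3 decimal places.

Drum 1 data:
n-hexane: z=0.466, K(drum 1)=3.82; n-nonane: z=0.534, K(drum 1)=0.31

V/F (drum 2) = 0.632

Drum 1:
Let ψ₁ = V/F and solve Σ zᵢ(Kᵢ−1)/(1+ψ₁(Kᵢ−1)) = 0.
Check two-phase: ΣzᵢKᵢ = 1.946 > 1 and Σzᵢ/Kᵢ = 1.845 > 1, so g(0) = 0.946 > 0 and g(1) = -0.845 < 0.
Iterate (Newton) starting at ψ₁ = 0.5:
  ψ₁ = 0.500: g = -0.0173, g' = -1.231 → ψ₁ = 0.486
Converged at ψ₁ = 0.486.
Drum-1 compositions:
  n-hexane: x = 0.197, y = 0.751
  n-nonane: x = 0.803, y = 0.249
Drum-2 feed = drum-1 vapor: z₂ = (0.7509, 0.2491).
Drum 2:
Let ψ₂ = V/F and solve Σ zᵢ(Kᵢ−1)/(1+ψ₂(Kᵢ−1)) = 0.
Feasibility: ΣzᵢKᵢ = 1.504, Σzᵢ/Kᵢ = 1.942 — both > 1, two phases present.
Binary case is linear: z₁(K₁−1)(1+ψ₂(K₂−1)) + z₂(K₂−1)(1+ψ₂(K₁−1)) = 0
⇒ ψ₂ = [z₁(K₁−1)+z₂(K₂−1)] / [−(K₁−1)(K₂−1)] = 0.5042/0.7980 = 0.632
  n-hexane: x = 0.469, y = 0.915
  n-nonane: x = 0.531, y = 0.085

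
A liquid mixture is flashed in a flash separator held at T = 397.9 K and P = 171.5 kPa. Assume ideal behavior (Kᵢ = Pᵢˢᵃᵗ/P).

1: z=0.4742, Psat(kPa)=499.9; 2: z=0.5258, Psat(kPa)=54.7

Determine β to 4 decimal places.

Raoult's law: Kᵢ = Pᵢˢᵃᵗ/P = Pᵢˢᵃᵗ/171.5.
  K_1 = 499.9/171.5 = 2.914869, K_2 = 54.7/171.5 = 0.318950
Rachford–Rice: g(β) = Σ zᵢ(Kᵢ−1)/(1+β(Kᵢ−1)) = 0.
Check two-phase: ΣzᵢKᵢ = 1.5499 > 1 and Σzᵢ/Kᵢ = 1.8112 > 1, so g(0) = 0.5499 > 0 and g(1) = -0.8112 < 0.
Newton–Raphson from β = 0.52:
  β = 0.5200: g = -0.09947, g' = -1.0212 → β = 0.4226
  β = 0.4226: g = -0.00092, g' = -1.0120 → β = 0.4217
Converged at β = 0.4217.

β = 0.4217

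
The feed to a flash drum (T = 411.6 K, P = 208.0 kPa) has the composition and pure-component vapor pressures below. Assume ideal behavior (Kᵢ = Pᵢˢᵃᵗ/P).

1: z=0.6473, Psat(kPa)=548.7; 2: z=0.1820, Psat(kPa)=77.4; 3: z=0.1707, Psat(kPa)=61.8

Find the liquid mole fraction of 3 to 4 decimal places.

Raoult's law: Kᵢ = Pᵢˢᵃᵗ/P = Pᵢˢᵃᵗ/208.0.
  K_1 = 548.7/208.0 = 2.637981, K_2 = 77.4/208.0 = 0.372115, K_3 = 61.8/208.0 = 0.297115
Rachford–Rice: g(V/F) = Σ zᵢ(Kᵢ−1)/(1+V/F(Kᵢ−1)) = 0.
g(0) = ΣzᵢKᵢ − 1 = 0.8260 and g(1) = 1 − Σzᵢ/Kᵢ = -0.3090, so a root lies in (0, 1).
Iterate (Newton) starting at V/F = 0.63:
  V/F = 0.6300: g = 0.11740, g' = -0.8887 → V/F = 0.7621
  V/F = 0.7621: g = -0.00596, g' = -0.9986 → V/F = 0.7561
Converged at V/F = 0.7561.
Compositions from xᵢ = zᵢ/(1+V/F(Kᵢ−1)), yᵢ = Kᵢxᵢ:
  1: x = 0.2892, y = 0.7628
  2: x = 0.3465, y = 0.1289
  3: x = 0.3643, y = 0.1082

x_3 = 0.3643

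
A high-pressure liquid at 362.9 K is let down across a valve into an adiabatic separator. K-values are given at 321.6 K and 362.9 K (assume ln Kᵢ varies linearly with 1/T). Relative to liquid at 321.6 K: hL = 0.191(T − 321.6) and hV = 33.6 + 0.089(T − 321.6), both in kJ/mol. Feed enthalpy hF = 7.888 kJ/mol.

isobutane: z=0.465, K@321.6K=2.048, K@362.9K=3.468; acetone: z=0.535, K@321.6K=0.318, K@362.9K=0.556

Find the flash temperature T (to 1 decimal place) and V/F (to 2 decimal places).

T = 324.3 K, V/F = 0.22

Adiabatic flash: solve Rachford–Rice at each trial T, then check hF = ψ·hV(T) + (1−ψ)·hL(T).
  T = 321.6 K: K = (2.048, 0.318), RR gives ψ = 0.171, H_out = 5.756 kJ/mol
  T = 362.9 K: K = (3.468, 0.556), RR gives ψ = 0.831, H_out = 32.295 kJ/mol
  T = 342.2 K: K = (2.706, 0.427), RR gives ψ = 0.498, H_out = 19.634 kJ/mol
  T = 331.9 K: K = (2.364, 0.370), RR gives ψ = 0.346, H_out = 13.241 kJ/mol
  T = 326.8 K: K = (2.205, 0.344), RR gives ψ = 0.265, H_out = 9.740 kJ/mol
  T = 324.2 K: K = (2.125, 0.331), RR gives ψ = 0.219, H_out = 7.812 kJ/mol
  T = 325.5 K: K = (2.165, 0.337), RR gives ψ = 0.242, H_out = 8.791 kJ/mol
Linear interpolation between T = 324.2 (H_out = 7.812) and T = 325.5 (H_out = 8.791) on hF = 7.888 gives T ≈ 324.3 K, at which ψ = 0.22.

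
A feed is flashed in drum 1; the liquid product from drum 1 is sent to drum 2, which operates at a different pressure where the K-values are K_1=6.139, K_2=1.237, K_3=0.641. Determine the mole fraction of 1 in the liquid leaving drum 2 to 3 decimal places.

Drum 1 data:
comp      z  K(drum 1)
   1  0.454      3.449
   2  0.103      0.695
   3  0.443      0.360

Drum 1:
Newton–Raphson from ψ₁ = 0.48:
  ψ₁ = 0.480: g = 0.0650, g' = -0.967 → ψ₁ = 0.547
  ψ₁ = 0.547: g = 0.0010, g' = -0.941 → ψ₁ = 0.548
Converged at ψ₁ = 0.548.
Drum-1 compositions:
  1: x = 0.194, y = 0.668
  2: x = 0.124, y = 0.086
  3: x = 0.683, y = 0.246
Drum-2 feed = drum-1 liquid: z₂ = (0.1938, 0.1237, 0.6825).
Drum 2:
Newton iteration, ψ₂⁰ = 0.64:
  ψ₂ = 0.640: g = -0.0605, g' = -0.432 → ψ₂ = 0.500
  ψ₂ = 0.500: g = 0.0066, g' = -0.538 → ψ₂ = 0.512
Converged at ψ₂ = 0.512.
  1: x = 0.053, y = 0.327
  2: x = 0.110, y = 0.136
  3: x = 0.836, y = 0.536

x_1 (drum 2) = 0.053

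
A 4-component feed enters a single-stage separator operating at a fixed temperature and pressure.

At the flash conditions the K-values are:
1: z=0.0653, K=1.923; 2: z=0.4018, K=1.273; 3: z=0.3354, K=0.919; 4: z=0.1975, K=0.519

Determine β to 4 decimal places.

β = 0.3778

Rachford–Rice: g(β) = Σ zᵢ(Kᵢ−1)/(1+β(Kᵢ−1)) = 0.
Check two-phase: ΣzᵢKᵢ = 1.0478 > 1 and Σzᵢ/Kᵢ = 1.0951 > 1, so g(0) = 0.0478 > 0 and g(1) = -0.0951 < 0.
Newton–Raphson from β = 0.5:
  β = 0.5000: g = -0.01564, g' = -0.1308 → β = 0.3805
  β = 0.3805: g = -0.00033, g' = -0.1258 → β = 0.3778
Converged at β = 0.3778.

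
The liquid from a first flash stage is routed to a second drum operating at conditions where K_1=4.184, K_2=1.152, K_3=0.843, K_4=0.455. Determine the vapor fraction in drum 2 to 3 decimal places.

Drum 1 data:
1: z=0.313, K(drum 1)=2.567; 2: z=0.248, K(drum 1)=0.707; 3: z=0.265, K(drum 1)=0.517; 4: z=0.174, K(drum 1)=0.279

V/F (drum 2) = 0.788

Drum 1:
Let ψ₁ = V/F and solve Σ zᵢ(Kᵢ−1)/(1+ψ₁(Kᵢ−1)) = 0.
Check two-phase: ΣzᵢKᵢ = 1.164 > 1 and Σzᵢ/Kᵢ = 1.609 > 1, so g(0) = 0.164 > 0 and g(1) = -0.609 < 0.
Iterate (Newton) starting at ψ₁ = 0.56:
  ψ₁ = 0.560: g = -0.2116, g' = -0.619 → ψ₁ = 0.218
  ψ₁ = 0.218: g = -0.0041, g' = -0.656 → ψ₁ = 0.212
Converged at ψ₁ = 0.212.
Drum-1 compositions:
  1: x = 0.235, y = 0.603
  2: x = 0.264, y = 0.187
  3: x = 0.295, y = 0.153
  4: x = 0.205, y = 0.057
Drum-2 feed = drum-1 liquid: z₂ = (0.2349, 0.2644, 0.2952, 0.2054).
Drum 2:
Newton–Raphson from ψ₂ = 0.52:
  ψ₂ = 0.520: g = 0.1123, g' = -0.470 → ψ₂ = 0.759
  ψ₂ = 0.759: g = 0.0116, g' = -0.396 → ψ₂ = 0.788
Converged at ψ₂ = 0.788.
  1: x = 0.067, y = 0.280
  2: x = 0.236, y = 0.272
  3: x = 0.337, y = 0.284
  4: x = 0.360, y = 0.164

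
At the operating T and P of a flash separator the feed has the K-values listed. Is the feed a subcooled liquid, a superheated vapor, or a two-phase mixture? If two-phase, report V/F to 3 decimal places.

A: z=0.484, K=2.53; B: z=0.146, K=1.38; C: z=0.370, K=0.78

ΣzᵢKᵢ = 1.715; Σzᵢ/Kᵢ = 0.771.
Since Σzᵢ/Kᵢ < 1 the mixture is above its dew point — single vapor phase.

superheated vapor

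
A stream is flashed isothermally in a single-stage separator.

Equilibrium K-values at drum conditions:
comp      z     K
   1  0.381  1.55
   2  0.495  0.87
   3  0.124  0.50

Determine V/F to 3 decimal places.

Rachford–Rice: g(V/F) = Σ zᵢ(Kᵢ−1)/(1+V/F(Kᵢ−1)) = 0.
Feasibility: ΣzᵢKᵢ = 1.083, Σzᵢ/Kᵢ = 1.063 — both > 1, two phases present.
Iterate (Newton) starting at V/F = 0.69:
  V/F = 0.690: g = -0.0134, g' = -0.143 → V/F = 0.596
  V/F = 0.596: g = -0.0002, g' = -0.138 → V/F = 0.594
Converged at V/F = 0.594.

V/F = 0.594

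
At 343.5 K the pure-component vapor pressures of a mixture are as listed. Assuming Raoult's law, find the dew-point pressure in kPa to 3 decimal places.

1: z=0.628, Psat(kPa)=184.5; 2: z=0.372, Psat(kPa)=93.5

At the dew point ψ → 1, so Σzᵢ/Kᵢ = 1 with Kᵢ = Pᵢˢᵃᵗ/P ⇒ 1/P = Σzᵢ/Pᵢˢᵃᵗ.
1/P = 0.628/184.5 + 0.372/93.5 = 0.007382 ⇒ P = 135.457 kPa

Pdew = 135.457 kPa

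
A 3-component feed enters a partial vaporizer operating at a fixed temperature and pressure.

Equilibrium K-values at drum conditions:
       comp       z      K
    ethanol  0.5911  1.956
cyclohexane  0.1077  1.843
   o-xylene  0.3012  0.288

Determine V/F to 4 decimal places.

Material balance + equilibrium reduce to Σ zᵢ(Kᵢ−1)/(1+V/F(Kᵢ−1)) = 0.
Check two-phase: ΣzᵢKᵢ = 1.4414 > 1 and Σzᵢ/Kᵢ = 1.4065 > 1, so g(0) = 0.4414 > 0 and g(1) = -0.4065 < 0.
Newton–Raphson from V/F = 0.55:
  V/F = 0.5500: g = 0.07990, g' = -0.6803 → V/F = 0.6674
  V/F = 0.6674: g = -0.00559, g' = -0.7871 → V/F = 0.6604
  V/F = 0.6604: g = -0.00003, g' = -0.7785 → V/F = 0.6603
Converged at V/F = 0.6603.

V/F = 0.6603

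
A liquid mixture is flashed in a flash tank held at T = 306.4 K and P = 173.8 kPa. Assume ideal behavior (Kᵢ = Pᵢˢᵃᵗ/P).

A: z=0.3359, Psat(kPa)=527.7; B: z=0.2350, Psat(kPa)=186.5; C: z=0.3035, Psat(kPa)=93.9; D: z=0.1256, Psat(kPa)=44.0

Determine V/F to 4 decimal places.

V/F = 0.5392

Raoult's law: Kᵢ = Pᵢˢᵃᵗ/P = Pᵢˢᵃᵗ/173.8.
  K_A = 527.7/173.8 = 3.036249, K_B = 186.5/173.8 = 1.073072, K_C = 93.9/173.8 = 0.540276, K_D = 44.0/173.8 = 0.253165
Rachford–Rice: g(V/F) = Σ zᵢ(Kᵢ−1)/(1+V/F(Kᵢ−1)) = 0.
Check two-phase: ΣzᵢKᵢ = 1.4678 > 1 and Σzᵢ/Kᵢ = 1.3875 > 1, so g(0) = 0.4678 > 0 and g(1) = -0.3875 < 0.
Iterate (Newton) starting at V/F = 0.5:
  V/F = 0.5000: g = 0.02461, g' = -0.6297 → V/F = 0.5391
  V/F = 0.5391: g = 0.00007, g' = -0.6273 → V/F = 0.5392
Converged at V/F = 0.5392.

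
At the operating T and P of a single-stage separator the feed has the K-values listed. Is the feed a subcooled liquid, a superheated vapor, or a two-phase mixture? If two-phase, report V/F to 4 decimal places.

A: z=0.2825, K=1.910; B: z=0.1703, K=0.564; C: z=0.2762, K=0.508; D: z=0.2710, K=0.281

ΣzᵢKᵢ = 0.8521; Σzᵢ/Kᵢ = 1.9580.
Since ΣzᵢKᵢ < 1 the mixture is below its bubble point — single liquid phase.

subcooled liquid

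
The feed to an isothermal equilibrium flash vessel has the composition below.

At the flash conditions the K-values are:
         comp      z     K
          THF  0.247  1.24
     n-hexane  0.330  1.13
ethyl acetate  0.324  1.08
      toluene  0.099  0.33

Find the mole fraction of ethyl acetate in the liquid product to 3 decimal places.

x_ethyl acetate = 0.308

Material balance + equilibrium reduce to Σ zᵢ(Kᵢ−1)/(1+β(Kᵢ−1)) = 0.
g(0) = ΣzᵢKᵢ − 1 = 0.062 and g(1) = 1 − Σzᵢ/Kᵢ = -0.091, so a root lies in (0, 1).
Iterate (Newton) starting at β = 0.5:
  β = 0.500: g = 0.0184, g' = -0.119 → β = 0.655
  β = 0.655: g = -0.0028, g' = -0.158 → β = 0.637
Converged at β = 0.637.
Compositions from xᵢ = zᵢ/(1+β(Kᵢ−1)), yᵢ = Kᵢxᵢ:
  THF: x = 0.214, y = 0.266
  n-hexane: x = 0.305, y = 0.344
  ethyl acetate: x = 0.308, y = 0.333
  toluene: x = 0.173, y = 0.057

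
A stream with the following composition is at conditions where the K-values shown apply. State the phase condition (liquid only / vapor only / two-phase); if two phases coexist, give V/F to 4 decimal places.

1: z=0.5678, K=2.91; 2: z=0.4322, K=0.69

vapor only

ΣzᵢKᵢ = 1.9505; Σzᵢ/Kᵢ = 0.8215.
Since Σzᵢ/Kᵢ < 1 the mixture is above its dew point — single vapor phase.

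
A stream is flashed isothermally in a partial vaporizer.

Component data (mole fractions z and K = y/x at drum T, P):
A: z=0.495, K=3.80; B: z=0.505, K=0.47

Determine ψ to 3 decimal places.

ψ = 0.754

Let ψ = V/F and solve Σ zᵢ(Kᵢ−1)/(1+ψ(Kᵢ−1)) = 0.
Feasibility: ΣzᵢKᵢ = 2.118, Σzᵢ/Kᵢ = 1.205 — both > 1, two phases present.
Newton iteration, ψ⁰ = 0.52:
  ψ = 0.520: g = 0.1949, g' = -0.914 → ψ = 0.733
  ψ = 0.733: g = 0.0162, g' = -0.796 → ψ = 0.754
Converged at ψ = 0.754.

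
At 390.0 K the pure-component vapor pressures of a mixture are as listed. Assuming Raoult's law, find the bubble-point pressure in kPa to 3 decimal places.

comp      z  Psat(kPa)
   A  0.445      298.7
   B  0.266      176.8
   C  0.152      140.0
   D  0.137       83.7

Pbub = 212.697 kPa

At the bubble point ψ → 0, so ΣzᵢKᵢ = 1 with Kᵢ = Pᵢˢᵃᵗ/P ⇒ P = ΣzᵢPᵢˢᵃᵗ.
P = 0.445·298.7 + 0.266·176.8 + 0.152·140.0 + 0.137·83.7 = 212.697 kPa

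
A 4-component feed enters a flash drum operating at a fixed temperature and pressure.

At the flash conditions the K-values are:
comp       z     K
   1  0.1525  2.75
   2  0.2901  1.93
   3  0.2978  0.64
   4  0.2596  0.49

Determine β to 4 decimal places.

Rachford–Rice: g(β) = Σ zᵢ(Kᵢ−1)/(1+β(Kᵢ−1)) = 0.
Check two-phase: ΣzᵢKᵢ = 1.2971 > 1 and Σzᵢ/Kᵢ = 1.2009 > 1, so g(0) = 0.2971 > 0 and g(1) = -0.2009 < 0.
Newton iteration, β⁰ = 0.5:
  β = 0.5000: g = 0.01804, g' = -0.4288 → β = 0.5421
  β = 0.5421: g = 0.00014, g' = -0.4225 → β = 0.5424
Converged at β = 0.5424.

β = 0.5424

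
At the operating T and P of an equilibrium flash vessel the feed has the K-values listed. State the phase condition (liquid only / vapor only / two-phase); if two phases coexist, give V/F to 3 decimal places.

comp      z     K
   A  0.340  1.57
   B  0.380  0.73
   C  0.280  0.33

liquid only

ΣzᵢKᵢ = 0.904; Σzᵢ/Kᵢ = 1.586.
Since ΣzᵢKᵢ < 1 the mixture is below its bubble point — single liquid phase.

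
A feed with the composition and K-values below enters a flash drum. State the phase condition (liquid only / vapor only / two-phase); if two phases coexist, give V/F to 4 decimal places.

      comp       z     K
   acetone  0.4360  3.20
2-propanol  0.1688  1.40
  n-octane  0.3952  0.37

ΣzᵢKᵢ = 1.7777; Σzᵢ/Kᵢ = 1.3249.
Both exceed 1, so a two-phase solution exists.
Material balance + equilibrium reduce to Σ zᵢ(Kᵢ−1)/(1+ψ(Kᵢ−1)) = 0.
Iterate (Newton) starting at ψ = 0.56:
  ψ = 0.5600: g = 0.10022, g' = -0.8161 → ψ = 0.6828
  ψ = 0.6828: g = -0.00054, g' = -0.8368 → ψ = 0.6822
Converged at ψ = 0.6822.

two-phase, V/F = 0.6822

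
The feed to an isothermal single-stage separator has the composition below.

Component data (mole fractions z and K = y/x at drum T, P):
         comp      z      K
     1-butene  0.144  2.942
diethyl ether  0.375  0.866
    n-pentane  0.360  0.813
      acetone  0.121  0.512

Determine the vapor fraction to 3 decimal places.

Material balance + equilibrium reduce to Σ zᵢ(Kᵢ−1)/(1+ψ(Kᵢ−1)) = 0.
Feasibility: ΣzᵢKᵢ = 1.103, Σzᵢ/Kᵢ = 1.161 — both > 1, two phases present.
Newton–Raphson from ψ = 0.5:
  ψ = 0.500: g = -0.0643, g' = -0.213 → ψ = 0.198
  ψ = 0.198: g = 0.0150, g' = -0.339 → ψ = 0.243
  ψ = 0.243: g = 0.0007, g' = -0.309 → ψ = 0.245
Converged at ψ = 0.245.

ψ = 0.245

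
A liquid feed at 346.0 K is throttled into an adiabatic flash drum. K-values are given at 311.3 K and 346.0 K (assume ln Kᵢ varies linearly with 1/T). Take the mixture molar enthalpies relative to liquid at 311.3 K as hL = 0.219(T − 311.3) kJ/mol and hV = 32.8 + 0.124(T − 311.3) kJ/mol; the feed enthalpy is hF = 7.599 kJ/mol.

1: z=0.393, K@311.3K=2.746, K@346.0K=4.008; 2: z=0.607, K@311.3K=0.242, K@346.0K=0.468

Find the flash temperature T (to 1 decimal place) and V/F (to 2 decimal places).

Adiabatic flash: solve Rachford–Rice at each trial T, then check hF = ψ·hV(T) + (1−ψ)·hL(T).
  T = 311.3 K: K = (2.746, 0.242), RR gives ψ = 0.171, H_out = 5.603 kJ/mol
  T = 346.0 K: K = (4.008, 0.468), RR gives ψ = 0.537, H_out = 23.441 kJ/mol
  T = 328.6 K: K = (3.349, 0.342), RR gives ψ = 0.339, H_out = 14.350 kJ/mol
  T = 320.0 K: K = (3.042, 0.289), RR gives ψ = 0.256, H_out = 10.085 kJ/mol
  T = 315.6 K: K = (2.891, 0.265), RR gives ψ = 0.213, H_out = 7.855 kJ/mol
  T = 313.5 K: K = (2.820, 0.253), RR gives ψ = 0.193, H_out = 6.766 kJ/mol
Linear interpolation between T = 313.5 (H_out = 6.766) and T = 315.6 (H_out = 7.855) on hF = 7.599 gives T ≈ 315.1 K, at which ψ = 0.21.

T = 315.1 K, V/F = 0.21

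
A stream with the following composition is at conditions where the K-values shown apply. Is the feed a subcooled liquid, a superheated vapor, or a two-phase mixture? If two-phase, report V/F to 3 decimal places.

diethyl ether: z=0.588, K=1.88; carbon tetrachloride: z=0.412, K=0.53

ΣzᵢKᵢ = 1.324; Σzᵢ/Kᵢ = 1.090.
Both exceed 1, so a two-phase solution exists.
Let ψ = V/F and solve Σ zᵢ(Kᵢ−1)/(1+ψ(Kᵢ−1)) = 0.
Binary case is linear: z₁(K₁−1)(1+ψ(K₂−1)) + z₂(K₂−1)(1+ψ(K₁−1)) = 0
⇒ ψ = [z₁(K₁−1)+z₂(K₂−1)] / [−(K₁−1)(K₂−1)] = 0.3238/0.4136 = 0.783

two-phase, V/F = 0.783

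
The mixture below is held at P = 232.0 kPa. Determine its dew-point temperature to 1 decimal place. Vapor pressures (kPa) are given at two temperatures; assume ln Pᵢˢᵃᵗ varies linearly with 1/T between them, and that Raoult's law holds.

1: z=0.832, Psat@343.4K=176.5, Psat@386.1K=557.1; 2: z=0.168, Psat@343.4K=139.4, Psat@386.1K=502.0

T = 354.0 K

Dew-point temperature: Σzᵢ·P/Pᵢˢᵃᵗ(T) = 1. Interpolate ln Pᵢˢᵃᵗ = aᵢ + bᵢ/T.
  T = 343.4 K: ΣzᵢP/Pᵢˢᵃᵗ = 1.3732
  T = 386.1 K: ΣzᵢP/Pᵢˢᵃᵗ = 0.4241
  T = 364.8 K: ΣzᵢP/Pᵢˢᵃᵗ = 0.7361
  T = 354.1 K: ΣzᵢP/Pᵢˢᵃᵗ = 0.9959
  T = 348.8 K: ΣzᵢP/Pᵢˢᵃᵗ = 1.1648
  T = 351.5 K: ΣzᵢP/Pᵢˢᵃᵗ = 1.0748
Interpolating between 351.5 K and 354.1 K gives T ≈ 354.0 K.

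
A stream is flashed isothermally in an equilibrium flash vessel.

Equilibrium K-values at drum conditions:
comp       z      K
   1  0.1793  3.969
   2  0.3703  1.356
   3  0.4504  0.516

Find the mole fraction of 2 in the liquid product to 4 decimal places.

x_2 = 0.3066

Let ψ = V/F and solve Σ zᵢ(Kᵢ−1)/(1+ψ(Kᵢ−1)) = 0.
g(0) = ΣzᵢKᵢ − 1 = 0.4462 and g(1) = 1 − Σzᵢ/Kᵢ = -0.1911, so a root lies in (0, 1).
Iterate (Newton) starting at ψ = 0.5:
  ψ = 0.5000: g = 0.03858, g' = -0.4735 → ψ = 0.5815
  ψ = 0.5815: g = 0.00110, g' = -0.4492 → ψ = 0.5839
Converged at ψ = 0.5839.
Compositions from xᵢ = zᵢ/(1+ψ(Kᵢ−1)), yᵢ = Kᵢxᵢ:
  1: x = 0.0656, y = 0.2603
  2: x = 0.3066, y = 0.4157
  3: x = 0.6278, y = 0.3240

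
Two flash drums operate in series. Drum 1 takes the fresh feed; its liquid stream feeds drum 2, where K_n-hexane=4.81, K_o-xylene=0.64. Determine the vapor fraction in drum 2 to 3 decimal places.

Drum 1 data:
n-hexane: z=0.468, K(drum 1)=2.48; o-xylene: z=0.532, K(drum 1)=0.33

V/F (drum 2) = 0.685

Drum 1:
Let ψ₁ = V/F and solve Σ zᵢ(Kᵢ−1)/(1+ψ₁(Kᵢ−1)) = 0.
Feasibility: ΣzᵢKᵢ = 1.336, Σzᵢ/Kᵢ = 1.801 — both > 1, two phases present.
Newton iteration, ψ₁⁰ = 0.3:
  ψ₁ = 0.300: g = 0.0336, g' = -0.866 → ψ₁ = 0.339
Converged at ψ₁ = 0.339.
Drum-1 compositions:
  n-hexane: x = 0.312, y = 0.773
  o-xylene: x = 0.688, y = 0.227
Drum-2 feed = drum-1 liquid: z₂ = (0.3116, 0.6884).
Drum 2:
Binary case is linear: z₁(K₁−1)(1+ψ₂(K₂−1)) + z₂(K₂−1)(1+ψ₂(K₁−1)) = 0
⇒ ψ₂ = [z₁(K₁−1)+z₂(K₂−1)] / [−(K₁−1)(K₂−1)] = 0.9395/1.3716 = 0.685
  n-hexane: x = 0.086, y = 0.415
  o-xylene: x = 0.914, y = 0.585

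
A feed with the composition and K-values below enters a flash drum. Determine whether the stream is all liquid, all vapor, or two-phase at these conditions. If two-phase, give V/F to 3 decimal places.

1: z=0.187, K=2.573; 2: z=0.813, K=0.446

ΣzᵢKᵢ = 0.844; Σzᵢ/Kᵢ = 1.896.
Since ΣzᵢKᵢ < 1 the mixture is below its bubble point — single liquid phase.

all liquid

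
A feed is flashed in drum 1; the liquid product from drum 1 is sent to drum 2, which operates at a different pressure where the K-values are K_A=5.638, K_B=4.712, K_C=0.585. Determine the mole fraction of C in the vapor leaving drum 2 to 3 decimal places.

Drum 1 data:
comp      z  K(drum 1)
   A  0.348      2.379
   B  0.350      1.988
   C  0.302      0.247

Drum 1:
Iterate (Newton) starting at ψ₁ = 0.5:
  ψ₁ = 0.500: g = 0.1508, g' = -0.825 → ψ₁ = 0.683
  ψ₁ = 0.683: g = -0.0143, g' = -1.023 → ψ₁ = 0.669
Converged at ψ₁ = 0.669.
Drum-1 compositions:
  A: x = 0.181, y = 0.431
  B: x = 0.211, y = 0.419
  C: x = 0.608, y = 0.150
Drum-2 feed = drum-1 liquid: z₂ = (0.1811, 0.2108, 0.6082).
Drum 2:
Material balance + equilibrium reduce to Σ zᵢ(Kᵢ−1)/(1+ψ₂(Kᵢ−1)) = 0.
Check two-phase: ΣzᵢKᵢ = 2.370 > 1 and Σzᵢ/Kᵢ = 1.116 > 1, so g(0) = 1.370 > 0 and g(1) = -0.116 < 0.
Newton iteration, ψ₂⁰ = 0.5:
  ψ₂ = 0.500: g = 0.2085, g' = -0.876 → ψ₂ = 0.738
  ψ₂ = 0.738: g = 0.0354, g' = -0.624 → ψ₂ = 0.795
  ψ₂ = 0.795: g = 0.0008, g' = -0.597 → ψ₂ = 0.796
Converged at ψ₂ = 0.796.
  A: x = 0.039, y = 0.218
  B: x = 0.053, y = 0.251
  C: x = 0.908, y = 0.531

y_C (drum 2) = 0.531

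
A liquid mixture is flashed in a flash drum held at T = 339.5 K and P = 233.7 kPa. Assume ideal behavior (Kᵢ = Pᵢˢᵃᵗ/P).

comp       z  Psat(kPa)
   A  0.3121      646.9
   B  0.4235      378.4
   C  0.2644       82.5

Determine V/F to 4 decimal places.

V/F = 0.8656

Raoult's law: Kᵢ = Pᵢˢᵃᵗ/P = Pᵢˢᵃᵗ/233.7.
  K_A = 646.9/233.7 = 2.768079, K_B = 378.4/233.7 = 1.619170, K_C = 82.5/233.7 = 0.353017
Rachford–Rice: g(V/F) = Σ zᵢ(Kᵢ−1)/(1+V/F(Kᵢ−1)) = 0.
Feasibility: ΣzᵢKᵢ = 1.6430, Σzᵢ/Kᵢ = 1.1233 — both > 1, two phases present.
Newton iteration, V/F⁰ = 0.63:
  V/F = 0.6300: g = 0.16092, g' = -0.6177 → V/F = 0.8905
  V/F = 0.8905: g = -0.02022, g' = -0.8307 → V/F = 0.8662
  V/F = 0.8662: g = -0.00046, g' = -0.7937 → V/F = 0.8656
Converged at V/F = 0.8656.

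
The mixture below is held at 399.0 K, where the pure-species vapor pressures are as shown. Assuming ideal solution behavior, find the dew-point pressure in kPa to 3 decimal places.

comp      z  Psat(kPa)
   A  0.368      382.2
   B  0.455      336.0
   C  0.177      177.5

At the dew point ψ → 1, so Σzᵢ/Kᵢ = 1 with Kᵢ = Pᵢˢᵃᵗ/P ⇒ 1/P = Σzᵢ/Pᵢˢᵃᵗ.
1/P = 0.368/382.2 + 0.455/336.0 + 0.177/177.5 = 0.003314 ⇒ P = 301.732 kPa

Pdew = 301.732 kPa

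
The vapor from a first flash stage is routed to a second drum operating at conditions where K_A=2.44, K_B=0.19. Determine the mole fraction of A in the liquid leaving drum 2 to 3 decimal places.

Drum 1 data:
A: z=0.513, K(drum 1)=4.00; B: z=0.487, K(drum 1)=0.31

Drum 1:
Rachford–Rice: g(ψ₁) = Σ zᵢ(Kᵢ−1)/(1+ψ₁(Kᵢ−1)) = 0.
Feasibility: ΣzᵢKᵢ = 2.203, Σzᵢ/Kᵢ = 1.699 — both > 1, two phases present.
Binary case is linear: z₁(K₁−1)(1+ψ₁(K₂−1)) + z₂(K₂−1)(1+ψ₁(K₁−1)) = 0
⇒ ψ₁ = [z₁(K₁−1)+z₂(K₂−1)] / [−(K₁−1)(K₂−1)] = 1.2030/2.0700 = 0.581
Drum-1 compositions:
  A: x = 0.187, y = 0.748
  B: x = 0.813, y = 0.252
Drum-2 feed = drum-1 vapor: z₂ = (0.7480, 0.2520).
Drum 2:
Material balance + equilibrium reduce to Σ zᵢ(Kᵢ−1)/(1+ψ₂(Kᵢ−1)) = 0.
Feasibility: ΣzᵢKᵢ = 1.873, Σzᵢ/Kᵢ = 1.633 — both > 1, two phases present.
Binary case is linear: z₁(K₁−1)(1+ψ₂(K₂−1)) + z₂(K₂−1)(1+ψ₂(K₁−1)) = 0
⇒ ψ₂ = [z₁(K₁−1)+z₂(K₂−1)] / [−(K₁−1)(K₂−1)] = 0.8729/1.1664 = 0.748
  A: x = 0.360, y = 0.878
  B: x = 0.640, y = 0.122

x_A (drum 2) = 0.360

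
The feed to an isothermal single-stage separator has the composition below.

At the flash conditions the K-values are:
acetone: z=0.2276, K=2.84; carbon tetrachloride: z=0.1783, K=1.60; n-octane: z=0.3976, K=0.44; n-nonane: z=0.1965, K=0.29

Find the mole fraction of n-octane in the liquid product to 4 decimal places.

Material balance + equilibrium reduce to Σ zᵢ(Kᵢ−1)/(1+β(Kᵢ−1)) = 0.
Check two-phase: ΣzᵢKᵢ = 1.1636 > 1 and Σzᵢ/Kᵢ = 1.7728 > 1, so g(0) = 0.1636 > 0 and g(1) = -0.7728 < 0.
Newton–Raphson from β = 0.36:
  β = 0.3600: g = -0.12640, g' = -0.6966 → β = 0.1785
  β = 0.1785: g = 0.00470, g' = -0.7728 → β = 0.1846
Converged at β = 0.1846.
Compositions from xᵢ = zᵢ/(1+β(Kᵢ−1)), yᵢ = Kᵢxᵢ:
  acetone: x = 0.1699, y = 0.4825
  carbon tetrachloride: x = 0.1605, y = 0.2568
  n-octane: x = 0.4435, y = 0.1951
  n-nonane: x = 0.2261, y = 0.0656

x_n-octane = 0.4435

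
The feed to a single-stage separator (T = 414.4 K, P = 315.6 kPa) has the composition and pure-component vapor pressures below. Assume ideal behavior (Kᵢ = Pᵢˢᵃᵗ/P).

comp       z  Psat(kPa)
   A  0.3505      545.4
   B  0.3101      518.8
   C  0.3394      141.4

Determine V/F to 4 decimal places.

Raoult's law: Kᵢ = Pᵢˢᵃᵗ/P = Pᵢˢᵃᵗ/315.6.
  K_A = 545.4/315.6 = 1.728137, K_B = 518.8/315.6 = 1.643853, K_C = 141.4/315.6 = 0.448035
Material balance + equilibrium reduce to Σ zᵢ(Kᵢ−1)/(1+V/F(Kᵢ−1)) = 0.
Check two-phase: ΣzᵢKᵢ = 1.2675 > 1 and Σzᵢ/Kᵢ = 1.1490 > 1, so g(0) = 0.2675 > 0 and g(1) = -0.1490 < 0.
Newton–Raphson from V/F = 0.5:
  V/F = 0.5000: g = 0.07939, g' = -0.3707 → V/F = 0.7142
  V/F = 0.7142: g = -0.00456, g' = -0.4225 → V/F = 0.7034
  V/F = 0.7034: g = -0.00002, g' = -0.4185 → V/F = 0.7033
Converged at V/F = 0.7033.

V/F = 0.7033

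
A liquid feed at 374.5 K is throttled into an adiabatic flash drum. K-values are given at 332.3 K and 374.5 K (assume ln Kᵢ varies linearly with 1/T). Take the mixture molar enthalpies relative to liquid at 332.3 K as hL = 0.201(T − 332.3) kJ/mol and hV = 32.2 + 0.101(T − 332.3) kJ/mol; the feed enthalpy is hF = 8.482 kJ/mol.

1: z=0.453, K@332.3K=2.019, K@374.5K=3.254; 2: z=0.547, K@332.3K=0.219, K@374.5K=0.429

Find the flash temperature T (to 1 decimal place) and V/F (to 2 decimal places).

Adiabatic flash: solve Rachford–Rice at each trial T, then check hF = ψ·hV(T) + (1−ψ)·hL(T).
  T = 332.3 K: K = (2.019, 0.219), RR gives ψ = 0.043, H_out = 1.392 kJ/mol
  T = 374.5 K: K = (3.254, 0.429), RR gives ψ = 0.551, H_out = 23.890 kJ/mol
  T = 353.4 K: K = (2.600, 0.313), RR gives ψ = 0.317, H_out = 13.787 kJ/mol
  T = 342.9 K: K = (2.301, 0.263), RR gives ψ = 0.195, H_out = 8.192 kJ/mol
  T = 348.1 K: K = (2.447, 0.287), RR gives ψ = 0.257, H_out = 11.058 kJ/mol
  T = 345.5 K: K = (2.374, 0.275), RR gives ψ = 0.227, H_out = 9.653 kJ/mol
  T = 344.2 K: K = (2.337, 0.269), RR gives ψ = 0.211, H_out = 8.930 kJ/mol
Linear interpolation between T = 342.9 (H_out = 8.192) and T = 344.2 (H_out = 8.930) on hF = 8.482 gives T ≈ 343.4 K, at which ψ = 0.20.

T = 343.4 K, V/F = 0.20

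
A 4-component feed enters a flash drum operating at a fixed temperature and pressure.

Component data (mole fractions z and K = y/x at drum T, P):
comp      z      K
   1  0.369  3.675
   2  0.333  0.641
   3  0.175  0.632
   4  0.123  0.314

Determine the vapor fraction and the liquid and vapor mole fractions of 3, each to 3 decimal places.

Newton–Raphson from ψ = 0.46:
  ψ = 0.460: g = 0.0985, g' = -0.750 → ψ = 0.591
  ψ = 0.591: g = 0.0063, g' = -0.668 → ψ = 0.601
Converged at ψ = 0.601.
Compositions from xᵢ = zᵢ/(1+ψ(Kᵢ−1)), yᵢ = Kᵢxᵢ:
  1: x = 0.142, y = 0.520
  2: x = 0.425, y = 0.272
  3: x = 0.225, y = 0.142
  4: x = 0.209, y = 0.066

ψ = 0.601, x_3 = 0.225, y_3 = 0.142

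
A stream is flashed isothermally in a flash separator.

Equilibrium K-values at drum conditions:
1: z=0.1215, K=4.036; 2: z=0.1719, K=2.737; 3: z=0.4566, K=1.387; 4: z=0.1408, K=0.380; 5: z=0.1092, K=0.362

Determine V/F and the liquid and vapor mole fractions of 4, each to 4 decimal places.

V/F = 0.8791, x_4 = 0.3095, y_4 = 0.1176

Rachford–Rice: g(V/F) = Σ zᵢ(Kᵢ−1)/(1+V/F(Kᵢ−1)) = 0.
g(0) = ΣzᵢKᵢ − 1 = 0.6872 and g(1) = 1 − Σzᵢ/Kᵢ = -0.0943, so a root lies in (0, 1).
Iterate (Newton) starting at V/F = 0.5:
  V/F = 0.5000: g = 0.22553, g' = -0.5827 → V/F = 0.8870
  V/F = 0.8870: g = -0.00553, g' = -0.7035 → V/F = 0.8792
  V/F = 0.8792: g = -0.00004, g' = -0.6946 → V/F = 0.8791
Converged at V/F = 0.8791.
Compositions from xᵢ = zᵢ/(1+V/F(Kᵢ−1)), yᵢ = Kᵢxᵢ:
  1: x = 0.0331, y = 0.1337
  2: x = 0.0680, y = 0.1862
  3: x = 0.3407, y = 0.4725
  4: x = 0.3095, y = 0.1176
  5: x = 0.2487, y = 0.0900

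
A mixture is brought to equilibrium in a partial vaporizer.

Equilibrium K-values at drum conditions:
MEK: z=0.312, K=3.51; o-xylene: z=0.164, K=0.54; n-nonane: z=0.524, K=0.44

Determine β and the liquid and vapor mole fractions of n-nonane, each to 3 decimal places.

β = 0.307, x_n-nonane = 0.633, y_n-nonane = 0.278

Material balance + equilibrium reduce to Σ zᵢ(Kᵢ−1)/(1+β(Kᵢ−1)) = 0.
Feasibility: ΣzᵢKᵢ = 1.414, Σzᵢ/Kᵢ = 1.584 — both > 1, two phases present.
Iterate (Newton) starting at β = 0.5:
  β = 0.500: g = -0.1582, g' = -0.762 → β = 0.292
  β = 0.292: g = 0.0136, g' = -0.935 → β = 0.307
Converged at β = 0.307.
Compositions from xᵢ = zᵢ/(1+β(Kᵢ−1)), yᵢ = Kᵢxᵢ:
  MEK: x = 0.176, y = 0.618
  o-xylene: x = 0.191, y = 0.103
  n-nonane: x = 0.633, y = 0.278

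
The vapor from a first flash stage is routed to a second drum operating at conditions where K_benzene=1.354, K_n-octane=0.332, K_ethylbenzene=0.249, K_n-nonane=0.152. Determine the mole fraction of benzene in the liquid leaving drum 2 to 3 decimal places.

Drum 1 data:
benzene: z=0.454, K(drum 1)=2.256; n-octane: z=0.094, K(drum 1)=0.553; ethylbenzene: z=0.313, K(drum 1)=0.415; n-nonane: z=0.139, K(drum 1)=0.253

x_benzene (drum 2) = 0.679

Drum 1:
Let ψ₁ = V/F and solve Σ zᵢ(Kᵢ−1)/(1+ψ₁(Kᵢ−1)) = 0.
Feasibility: ΣzᵢKᵢ = 1.241, Σzᵢ/Kᵢ = 1.675 — both > 1, two phases present.
Newton–Raphson from ψ₁ = 0.5:
  ψ₁ = 0.500: g = -0.1284, g' = -0.713 → ψ₁ = 0.320
  ψ₁ = 0.320: g = -0.0040, g' = -0.686 → ψ₁ = 0.314
Converged at ψ₁ = 0.314.
Drum-1 compositions:
  benzene: x = 0.326, y = 0.734
  n-octane: x = 0.109, y = 0.060
  ethylbenzene: x = 0.383, y = 0.159
  n-nonane: x = 0.182, y = 0.046
Drum-2 feed = drum-1 vapor: z₂ = (0.7344, 0.0605, 0.1591, 0.0460).
Drum 2:
Let ψ₂ = V/F and solve Σ zᵢ(Kᵢ−1)/(1+ψ₂(Kᵢ−1)) = 0.
Check two-phase: ΣzᵢKᵢ = 1.061 > 1 and Σzᵢ/Kᵢ = 1.666 > 1, so g(0) = 0.061 > 0 and g(1) = -0.666 < 0.
Iterate (Newton) starting at ψ₂ = 0.5:
  ψ₂ = 0.500: g = -0.0988, g' = -0.457 → ψ₂ = 0.284
  ψ₂ = 0.284: g = -0.0168, g' = -0.319 → ψ₂ = 0.231
  ψ₂ = 0.231: g = -0.0006, g' = -0.299 → ψ₂ = 0.229
Converged at ψ₂ = 0.229.
  benzene: x = 0.679, y = 0.920
  n-octane: x = 0.071, y = 0.024
  ethylbenzene: x = 0.192, y = 0.048
  n-nonane: x = 0.057, y = 0.009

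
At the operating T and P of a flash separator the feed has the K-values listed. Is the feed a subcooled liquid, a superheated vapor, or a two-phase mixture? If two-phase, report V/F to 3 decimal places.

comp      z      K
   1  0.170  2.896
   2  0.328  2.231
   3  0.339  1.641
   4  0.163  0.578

superheated vapor

ΣzᵢKᵢ = 1.875; Σzᵢ/Kᵢ = 0.694.
Since Σzᵢ/Kᵢ < 1 the mixture is above its dew point — single vapor phase.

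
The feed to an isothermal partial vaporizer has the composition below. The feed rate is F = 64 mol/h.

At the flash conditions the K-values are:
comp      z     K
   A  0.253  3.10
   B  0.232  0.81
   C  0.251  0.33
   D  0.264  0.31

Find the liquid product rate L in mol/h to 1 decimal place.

L = 56.5 mol/h

Material balance + equilibrium reduce to Σ zᵢ(Kᵢ−1)/(1+V/F(Kᵢ−1)) = 0.
Check two-phase: ΣzᵢKᵢ = 1.137 > 1 and Σzᵢ/Kᵢ = 1.980 > 1, so g(0) = 0.137 > 0 and g(1) = -0.980 < 0.
Iterate (Newton) starting at V/F = 0.5:
  V/F = 0.500: g = -0.3205, g' = -0.823 → V/F = 0.111
  V/F = 0.111: g = 0.0071, g' = -1.022 → V/F = 0.118
Converged at V/F = 0.118.
Then V = V/F·F = 0.1178·64 = 7.5 mol/h and L = F − V = 56.5 mol/h.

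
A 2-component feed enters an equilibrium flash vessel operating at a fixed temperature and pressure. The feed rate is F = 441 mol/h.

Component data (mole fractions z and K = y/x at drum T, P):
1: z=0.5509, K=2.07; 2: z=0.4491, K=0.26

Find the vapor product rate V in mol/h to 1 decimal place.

V = 143.2 mol/h

Let ψ = V/F and solve Σ zᵢ(Kᵢ−1)/(1+ψ(Kᵢ−1)) = 0.
Check two-phase: ΣzᵢKᵢ = 1.2571 > 1 and Σzᵢ/Kᵢ = 1.9934 > 1, so g(0) = 0.2571 > 0 and g(1) = -0.9934 < 0.
Newton iteration, ψ⁰ = 0.65:
  ψ = 0.6500: g = -0.29267, g' = -1.1324 → ψ = 0.3915
  ψ = 0.3915: g = -0.05249, g' = -0.8008 → ψ = 0.3260
  ψ = 0.3260: g = -0.00098, g' = -0.7738 → ψ = 0.3247
Converged at ψ = 0.3247.
Then V = ψ·F = 0.3247·441 = 143.2 mol/h and L = F − V = 297.8 mol/h.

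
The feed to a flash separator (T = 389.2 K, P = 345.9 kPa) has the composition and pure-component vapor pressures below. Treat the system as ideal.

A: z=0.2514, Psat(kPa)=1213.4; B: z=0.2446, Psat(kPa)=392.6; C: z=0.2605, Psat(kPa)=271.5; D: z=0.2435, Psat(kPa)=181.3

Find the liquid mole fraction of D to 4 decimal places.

Raoult's law: Kᵢ = Pᵢˢᵃᵗ/P = Pᵢˢᵃᵗ/345.9.
  K_A = 1213.4/345.9 = 3.507950, K_B = 392.6/345.9 = 1.135010, K_C = 271.5/345.9 = 0.784909, K_D = 181.3/345.9 = 0.524140
Let ψ = V/F and solve Σ zᵢ(Kᵢ−1)/(1+ψ(Kᵢ−1)) = 0.
Feasibility: ΣzᵢKᵢ = 1.4916, Σzᵢ/Kᵢ = 1.0836 — both > 1, two phases present.
Iterate (Newton) starting at ψ = 0.5:
  ψ = 0.5000: g = 0.09583, g' = -0.4252 → ψ = 0.7254
  ψ = 0.7254: g = 0.01039, g' = -0.3482 → ψ = 0.7552
  ψ = 0.7552: g = 0.00006, g' = -0.3440 → ψ = 0.7554
Converged at ψ = 0.7554.
Compositions from xᵢ = zᵢ/(1+ψ(Kᵢ−1)), yᵢ = Kᵢxᵢ:
  A: x = 0.0869, y = 0.3047
  B: x = 0.2220, y = 0.2519
  C: x = 0.3110, y = 0.2441
  D: x = 0.3801, y = 0.1992

x_D = 0.3801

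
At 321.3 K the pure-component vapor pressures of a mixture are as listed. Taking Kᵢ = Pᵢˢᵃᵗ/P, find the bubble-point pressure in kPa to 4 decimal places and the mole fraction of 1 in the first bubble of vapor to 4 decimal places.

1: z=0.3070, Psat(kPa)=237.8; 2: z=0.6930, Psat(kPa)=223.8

Pbub = 228.0980 kPa, y_1 = 0.3201

At the bubble point ψ → 0, so ΣzᵢKᵢ = 1 with Kᵢ = Pᵢˢᵃᵗ/P ⇒ P = ΣzᵢPᵢˢᵃᵗ.
P = 0.3070·237.8 + 0.6930·223.8 = 228.0980 kPa
yᵢ = zᵢPᵢˢᵃᵗ/P ⇒ y_1 = 0.3070·237.8/228.0980 = 0.3201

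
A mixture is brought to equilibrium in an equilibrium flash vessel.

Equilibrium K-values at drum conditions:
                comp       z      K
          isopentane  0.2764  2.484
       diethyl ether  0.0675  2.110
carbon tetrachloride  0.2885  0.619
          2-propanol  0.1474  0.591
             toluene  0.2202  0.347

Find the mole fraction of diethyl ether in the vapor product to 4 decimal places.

y_diethyl ether = 0.1119

Rachford–Rice: g(V/F) = Σ zᵢ(Kᵢ−1)/(1+V/F(Kᵢ−1)) = 0.
g(0) = ΣzᵢKᵢ − 1 = 0.1711 and g(1) = 1 − Σzᵢ/Kᵢ = -0.4933, so a root lies in (0, 1).
Newton–Raphson from V/F = 0.51:
  V/F = 0.5100: g = -0.14688, g' = -0.5461 → V/F = 0.2410
  V/F = 0.2410: g = 0.00266, g' = -0.5954 → V/F = 0.2455
Converged at V/F = 0.2455.
Compositions from xᵢ = zᵢ/(1+V/F(Kᵢ−1)), yᵢ = Kᵢxᵢ:
  isopentane: x = 0.2026, y = 0.5032
  diethyl ether: x = 0.0530, y = 0.1119
  carbon tetrachloride: x = 0.3183, y = 0.1970
  2-propanol: x = 0.1639, y = 0.0968
  toluene: x = 0.2622, y = 0.0910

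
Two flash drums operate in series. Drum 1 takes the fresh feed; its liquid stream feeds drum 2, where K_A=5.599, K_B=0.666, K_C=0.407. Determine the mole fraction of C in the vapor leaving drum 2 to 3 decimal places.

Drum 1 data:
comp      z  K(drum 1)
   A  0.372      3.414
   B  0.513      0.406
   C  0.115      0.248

Drum 1:
Rachford–Rice: g(ψ₁) = Σ zᵢ(Kᵢ−1)/(1+ψ₁(Kᵢ−1)) = 0.
g(0) = ΣzᵢKᵢ − 1 = 0.507 and g(1) = 1 − Σzᵢ/Kᵢ = -0.836, so a root lies in (0, 1).
Iterate (Newton) starting at ψ₁ = 0.5:
  ψ₁ = 0.500: g = -0.1652, g' = -0.978 → ψ₁ = 0.331
  ψ₁ = 0.331: g = 0.0045, g' = -1.065 → ψ₁ = 0.335
Converged at ψ₁ = 0.335.
Drum-1 compositions:
  A: x = 0.206, y = 0.702
  B: x = 0.641, y = 0.260
  C: x = 0.154, y = 0.038
Drum-2 feed = drum-1 liquid: z₂ = (0.2056, 0.6407, 0.1538).
Drum 2:
Let ψ₂ = V/F and solve Σ zᵢ(Kᵢ−1)/(1+ψ₂(Kᵢ−1)) = 0.
Check two-phase: ΣzᵢKᵢ = 1.640 > 1 and Σzᵢ/Kᵢ = 1.377 > 1, so g(0) = 0.640 > 0 and g(1) = -0.377 < 0.
Newton iteration, ψ₂⁰ = 0.5:
  ψ₂ = 0.500: g = -0.1000, g' = -0.612 → ψ₂ = 0.336
  ψ₂ = 0.336: g = 0.0161, g' = -0.845 → ψ₂ = 0.356
Converged at ψ₂ = 0.356.
  A: x = 0.078, y = 0.436
  B: x = 0.727, y = 0.484
  C: x = 0.195, y = 0.079

y_C (drum 2) = 0.079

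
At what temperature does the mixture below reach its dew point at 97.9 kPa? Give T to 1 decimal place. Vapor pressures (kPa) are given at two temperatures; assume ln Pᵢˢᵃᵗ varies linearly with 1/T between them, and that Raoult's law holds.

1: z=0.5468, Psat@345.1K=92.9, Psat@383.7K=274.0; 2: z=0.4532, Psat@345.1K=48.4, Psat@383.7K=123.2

T = 359.7 K

Dew-point temperature: Σzᵢ·P/Pᵢˢᵃᵗ(T) = 1. Interpolate ln Pᵢˢᵃᵗ = aᵢ + bᵢ/T.
  T = 345.1 K: ΣzᵢP/Pᵢˢᵃᵗ = 1.4929
  T = 383.7 K: ΣzᵢP/Pᵢˢᵃᵗ = 0.5555
  T = 364.4 K: ΣzᵢP/Pᵢˢᵃᵗ = 0.8866
  T = 354.8 K: ΣzᵢP/Pᵢˢᵃᵗ = 1.1406
  T = 359.6 K: ΣzᵢP/Pᵢˢᵃᵗ = 1.0039
  T = 362.0 K: ΣzᵢP/Pᵢˢᵃᵗ = 0.9430
  T = 360.8 K: ΣzᵢP/Pᵢˢᵃᵗ = 0.9729
  T = 360.2 K: ΣzᵢP/Pᵢˢᵃᵗ = 0.9882
Interpolating between 359.6 K and 360.2 K gives T ≈ 359.7 K.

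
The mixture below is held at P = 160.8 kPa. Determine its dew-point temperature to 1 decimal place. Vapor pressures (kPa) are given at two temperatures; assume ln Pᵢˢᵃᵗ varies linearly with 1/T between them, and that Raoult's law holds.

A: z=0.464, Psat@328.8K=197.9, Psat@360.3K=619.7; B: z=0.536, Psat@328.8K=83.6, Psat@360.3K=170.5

Dew-point temperature: Σzᵢ·P/Pᵢˢᵃᵗ(T) = 1. Interpolate ln Pᵢˢᵃᵗ = aᵢ + bᵢ/T.
  T = 328.8 K: ΣzᵢP/Pᵢˢᵃᵗ = 1.4080
  T = 360.3 K: ΣzᵢP/Pᵢˢᵃᵗ = 0.6259
  T = 344.6 K: ΣzᵢP/Pᵢˢᵃᵗ = 0.9166
  T = 336.7 K: ΣzᵢP/Pᵢˢᵃᵗ = 1.1290
  T = 340.6 K: ΣzᵢP/Pᵢˢᵃᵗ = 1.0171
  T = 342.6 K: ΣzᵢP/Pᵢˢᵃᵗ = 0.9652
  T = 341.6 K: ΣzᵢP/Pᵢˢᵃᵗ = 0.9908
  T = 341.1 K: ΣzᵢP/Pᵢˢᵃᵗ = 1.0038
Interpolating between 341.1 K and 341.6 K gives T ≈ 341.2 K.

T = 341.2 K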